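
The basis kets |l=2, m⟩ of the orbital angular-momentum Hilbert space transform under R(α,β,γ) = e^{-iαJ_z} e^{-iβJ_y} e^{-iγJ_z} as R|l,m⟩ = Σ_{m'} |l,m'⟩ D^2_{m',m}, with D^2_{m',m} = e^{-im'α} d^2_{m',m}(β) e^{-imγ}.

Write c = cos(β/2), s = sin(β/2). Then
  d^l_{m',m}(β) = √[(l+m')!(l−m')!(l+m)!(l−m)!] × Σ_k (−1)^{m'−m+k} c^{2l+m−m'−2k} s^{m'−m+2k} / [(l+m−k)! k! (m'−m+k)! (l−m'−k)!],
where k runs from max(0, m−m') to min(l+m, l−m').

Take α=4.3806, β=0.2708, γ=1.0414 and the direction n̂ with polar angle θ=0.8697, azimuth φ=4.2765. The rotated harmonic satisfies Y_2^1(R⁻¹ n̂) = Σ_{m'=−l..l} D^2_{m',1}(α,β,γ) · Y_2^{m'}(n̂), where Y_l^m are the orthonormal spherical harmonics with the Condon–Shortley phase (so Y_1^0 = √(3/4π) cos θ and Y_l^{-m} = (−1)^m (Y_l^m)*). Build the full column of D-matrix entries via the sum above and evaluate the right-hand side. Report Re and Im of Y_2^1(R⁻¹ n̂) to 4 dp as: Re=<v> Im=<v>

Need the full column D^2_{m',1} for m'=−2..2 at α=4.3806, β=0.2708, γ=1.0414.
cos(β/2)=0.990847, sin(β/2)=0.134987
d^2_{-2,1}: single k=3 term ⇒ +0.004874;  D = +0.000652+0.004830i
d^2_{-1,1}: k∈[2..3] ⇒ +0.053668 -0.000332 = +0.053336;  D = -0.052298-0.010471i
d^2_{0,1}: k∈[1..2] ⇒ +0.321652 -0.005970 = +0.315683;  D = +0.159424-0.272470i
d^2_{1,1}: k∈[0..1] ⇒ +0.963889 -0.053668 = +0.910221;  D = +0.593044+0.690508i
d^2_{2,1}: single k=0 term ⇒ -0.262628;  D = +0.244105-0.096883i
Y_2^{m'}(θ=0.8697,φ=4.2765) and Σ D·Y over m':
  (+0.0007+0.0048i)·(-0.1451-0.1727i)  (-0.0523-0.0105i)·(-0.1608+0.3452i)  (+0.1594-0.2725i)·(+0.0783+0.0000i)  (+0.5930+0.6905i)·(+0.1608+0.3452i)  (+0.2441-0.0969i)·(-0.1451+0.1727i)
Y_2^1(R⁻¹ n̂) = -0.136462+0.333418i

Re=-0.1365 Im=0.3334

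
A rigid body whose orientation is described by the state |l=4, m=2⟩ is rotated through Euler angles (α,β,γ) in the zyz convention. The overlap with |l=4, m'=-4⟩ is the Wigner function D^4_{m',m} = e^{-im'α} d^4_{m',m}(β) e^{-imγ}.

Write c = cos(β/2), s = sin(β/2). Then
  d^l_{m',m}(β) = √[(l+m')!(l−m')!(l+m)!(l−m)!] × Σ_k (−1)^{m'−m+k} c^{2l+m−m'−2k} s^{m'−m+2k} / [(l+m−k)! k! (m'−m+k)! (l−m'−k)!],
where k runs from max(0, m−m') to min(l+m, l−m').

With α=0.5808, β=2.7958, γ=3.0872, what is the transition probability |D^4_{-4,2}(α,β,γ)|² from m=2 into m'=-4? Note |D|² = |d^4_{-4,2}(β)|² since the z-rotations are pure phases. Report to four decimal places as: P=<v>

First d^4_{-4,2}(β=2.7958), then the phase factors e^{-i(-4)α} and e^{-i(2)γ}:
Half-angle: c=0.172036, s=0.985091. N=√(1·40320·720·2)=7619.763776
k: max(0,(2)−(-4))=6 … min(4+(2),4−(-4))=6
  k=6: (−1)^0·7619.7638/(1440)·0.1720^2·0.9851^6 = +0.143112
d^4_{-4,2}(2.7958) = +0.143112
|D^4_{-4,2}|² = |d^4_{-4,2}(β)|² = (+0.143112)² = 0.020481 (the z-rotation phases have unit modulus)

P=0.0205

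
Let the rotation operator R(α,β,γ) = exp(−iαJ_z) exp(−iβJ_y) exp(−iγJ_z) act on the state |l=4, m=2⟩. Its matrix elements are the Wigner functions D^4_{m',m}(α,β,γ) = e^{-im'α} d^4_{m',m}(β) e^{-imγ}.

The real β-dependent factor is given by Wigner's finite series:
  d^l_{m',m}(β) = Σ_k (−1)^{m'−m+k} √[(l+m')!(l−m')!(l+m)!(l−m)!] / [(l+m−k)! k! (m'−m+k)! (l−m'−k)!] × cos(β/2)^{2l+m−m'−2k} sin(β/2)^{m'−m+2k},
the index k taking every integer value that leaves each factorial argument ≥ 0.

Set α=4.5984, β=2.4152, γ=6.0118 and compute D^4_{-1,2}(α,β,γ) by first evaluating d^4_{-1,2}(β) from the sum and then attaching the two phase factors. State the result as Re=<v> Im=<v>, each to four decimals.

Re=0.1357 Im=-0.2969

D^4_{-1,2}(4.5984,2.4152,6.0118) = e^{-i·-1·4.5984}·d^4_{-1,2}(2.4152)·e^{-i·2·6.0118}. Compute d first:
Half-angle: c=0.355264, s=0.934766. N=√(6·120·720·2)=1018.233765
k: max(0,(2)−(-1))=3 … min(4+(2),4−(-1))=5
  k=3: (−1)^0·1018.2338/(72)·0.3553^5·0.9348^3 = +0.065370
  k=4: (−1)^1·1018.2338/(48)·0.3553^3·0.9348^5 = -0.678850
  k=5: (−1)^2·1018.2338/(240)·0.3553^1·0.9348^7 = +0.939957
d^4_{-1,2}(2.4152) = +0.065370 -0.678850 +0.939957 = +0.326476
D = (-0.113742-0.993510i)·(+0.326476)·(+0.856281+0.516510i) = +0.135737-0.296921i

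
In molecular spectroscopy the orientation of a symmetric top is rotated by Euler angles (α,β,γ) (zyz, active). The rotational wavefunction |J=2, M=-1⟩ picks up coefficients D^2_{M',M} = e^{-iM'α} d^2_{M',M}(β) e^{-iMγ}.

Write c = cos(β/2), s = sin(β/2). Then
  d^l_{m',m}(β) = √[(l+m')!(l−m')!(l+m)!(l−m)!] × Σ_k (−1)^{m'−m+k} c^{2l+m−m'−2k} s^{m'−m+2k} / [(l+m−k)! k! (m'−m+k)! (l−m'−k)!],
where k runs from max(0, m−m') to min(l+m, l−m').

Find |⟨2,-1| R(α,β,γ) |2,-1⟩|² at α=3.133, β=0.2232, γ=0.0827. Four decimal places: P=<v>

P=0.8810

D^2_{-1,-1}(3.133,0.2232,0.0827) = e^{-i·-1·3.133}·d^2_{-1,-1}(0.2232)·e^{-i·-1·0.0827}. Compute d first:
Half-angle: c=0.993779, s=0.111368. N=√(1·6·1·6)=6.000000
The bounds max(0,m−m')=0 and min(l+m,l−m')=1 give 2 terms
  k=0: (−1)^0·6.0000/(6)·0.9938^4·0.1114^0 = +0.975348
  k=1: (−1)^1·6.0000/(2)·0.9938^2·0.1114^2 = -0.036747
d^2_{-1,-1}(0.2232) = +0.975348 -0.036747 = +0.938601
|D^2_{-1,-1}|² = |d^2_{-1,-1}(β)|² = (+0.938601)² = 0.880971 (the z-rotation phases have unit modulus)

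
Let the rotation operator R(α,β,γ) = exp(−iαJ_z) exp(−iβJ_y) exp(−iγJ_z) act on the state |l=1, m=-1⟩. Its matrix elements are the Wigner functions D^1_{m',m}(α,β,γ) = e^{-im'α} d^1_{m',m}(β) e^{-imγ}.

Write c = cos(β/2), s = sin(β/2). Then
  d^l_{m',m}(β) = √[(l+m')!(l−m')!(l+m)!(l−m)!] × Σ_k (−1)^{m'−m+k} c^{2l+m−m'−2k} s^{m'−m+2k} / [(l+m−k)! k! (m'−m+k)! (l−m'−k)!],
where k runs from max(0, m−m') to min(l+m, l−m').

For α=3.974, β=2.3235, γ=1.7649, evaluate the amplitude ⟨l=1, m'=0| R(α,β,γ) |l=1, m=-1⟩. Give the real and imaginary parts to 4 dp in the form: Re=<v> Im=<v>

Split into d^1_{0,-1}(β=2.3235) × two z-phases.
Half-angle: c=0.397735, s=0.917501. N=√(1·1·1·2)=1.414214
Admissible k: 0..0 (factorial args all ≥0)
  k=0: (−1)^1·1.4142/(1)·0.3977^1·0.9175^1 = -0.516077
d^1_{0,-1}(2.3235) = -0.516077
Phases: e^{-i·(0)·3.974}=+1.000000+0.000000i, e^{-i·(-1)·1.7649}=-0.192887+0.981221i ⇒ D=+0.099545-0.506386i

Re=0.0995 Im=-0.5064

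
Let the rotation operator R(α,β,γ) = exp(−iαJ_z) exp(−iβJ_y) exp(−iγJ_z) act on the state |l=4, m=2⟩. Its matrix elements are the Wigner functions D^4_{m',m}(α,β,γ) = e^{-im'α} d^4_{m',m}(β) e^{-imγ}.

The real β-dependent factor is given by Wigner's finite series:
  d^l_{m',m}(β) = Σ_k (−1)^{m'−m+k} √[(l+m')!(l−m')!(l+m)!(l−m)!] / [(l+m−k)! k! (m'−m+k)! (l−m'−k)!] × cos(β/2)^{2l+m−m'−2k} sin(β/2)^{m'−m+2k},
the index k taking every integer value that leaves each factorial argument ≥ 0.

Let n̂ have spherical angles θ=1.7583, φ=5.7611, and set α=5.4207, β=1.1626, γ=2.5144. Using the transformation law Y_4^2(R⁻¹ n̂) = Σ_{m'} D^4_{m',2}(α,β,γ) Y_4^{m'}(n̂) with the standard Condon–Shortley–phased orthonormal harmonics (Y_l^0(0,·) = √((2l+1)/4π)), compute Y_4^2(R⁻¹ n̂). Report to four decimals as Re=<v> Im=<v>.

Need the full column D^4_{m',2} for m'=−4..4 at α=5.4207, β=1.1626, γ=2.5144.
cos(β/2)=0.835750, sin(β/2)=0.549111
d^4_{-4,2}: single k=6 term ⇒ +0.101319;  D = -0.059262-0.082180i
d^4_{-3,2}: k∈[5..6] ⇒ +0.327125 -0.047072 = +0.280053;  D = +0.065951-0.272177i
d^4_{-2,2}: k∈[4..6] ⇒ +0.665328 -0.229770 +0.008266 = +0.443824;  D = +0.395581-0.201233i
d^4_{-1,2}: k∈[3..5] ⇒ +0.954719 -0.618208 +0.053374 = +0.389885;  D = +0.360326+0.148915i
d^4_{0,2}: k∈[2..4] ⇒ +0.974761 -1.122108 +0.181649 = +0.034302;  D = +0.010673+0.032599i
d^4_{1,2}: k∈[1..3] ⇒ +0.663482 -1.432079 +0.412139 = -0.356458;  D = +0.185122-0.304618i
d^4_{2,2}: k∈[0..2] ⇒ +0.238018 -1.232986 +0.665328 = -0.329640;  D = +0.325311-0.053245i
d^4_{3,2}: k∈[0..1] ⇒ -0.585136 +0.757785 = +0.172649;  D = -0.132021-0.111256i
d^4_{4,2}: single k=0 term ⇒ +0.543696;  D = -0.004383-0.543678i
Y_4^{m'}(θ=1.7583,φ=5.7611) and Σ D·Y over m':
  (-0.0593-0.0822i)·(-0.2040+0.3583i)  (+0.0660-0.2722i)·(-0.0010-0.2213i)  (+0.3956-0.2012i)·(-0.1228-0.2113i)  (+0.3603+0.1489i)·(+0.2070+0.1191i)  (+0.0107+0.0326i)·(+0.2116+0.0000i)  (+0.1851-0.3046i)·(-0.2070+0.1191i)  (+0.3253-0.0532i)·(-0.1228+0.2113i)  (-0.1320-0.1113i)·(+0.0010-0.2213i)  (-0.0044-0.5437i)·(-0.2040-0.3583i)
Y_4^2(R⁻¹ n̂) = -0.300143+0.304958i

Re=-0.3001 Im=0.3050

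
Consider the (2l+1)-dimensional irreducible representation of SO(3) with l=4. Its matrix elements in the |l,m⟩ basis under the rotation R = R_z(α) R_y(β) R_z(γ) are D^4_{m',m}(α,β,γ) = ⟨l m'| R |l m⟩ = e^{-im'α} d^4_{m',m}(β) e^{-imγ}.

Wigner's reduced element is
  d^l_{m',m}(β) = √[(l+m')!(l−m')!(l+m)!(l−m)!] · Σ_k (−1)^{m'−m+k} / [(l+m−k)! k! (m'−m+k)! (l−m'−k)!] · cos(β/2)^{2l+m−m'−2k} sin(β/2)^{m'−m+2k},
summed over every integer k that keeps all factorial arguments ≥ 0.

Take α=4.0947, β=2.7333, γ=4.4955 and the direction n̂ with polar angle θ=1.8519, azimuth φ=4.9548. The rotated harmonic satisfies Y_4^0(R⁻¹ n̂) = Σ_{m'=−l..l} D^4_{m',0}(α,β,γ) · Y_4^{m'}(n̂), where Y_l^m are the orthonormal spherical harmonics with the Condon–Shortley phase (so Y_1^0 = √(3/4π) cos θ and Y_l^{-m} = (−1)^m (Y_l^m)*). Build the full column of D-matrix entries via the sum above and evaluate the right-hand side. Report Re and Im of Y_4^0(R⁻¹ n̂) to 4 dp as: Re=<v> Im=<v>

Re=-0.2492 Im=0.0000

Need the full column D^4_{m',0} for m'=−4..4 at α=4.0947, β=2.7333, γ=4.4955.
cos(β/2)=0.202731, sin(β/2)=0.979234
d^4_{-4,0}: single k=4 term ⇒ +0.012995;  D = -0.010179-0.008078i
d^4_{-3,0}: k∈[3..4] ⇒ +0.003805 -0.088769 = -0.084964;  D = -0.081601+0.023666i
d^4_{-2,0}: k∈[2..4] ⇒ +0.000632 -0.039293 +0.343782 = +0.305120;  D = -0.100435+0.288116i
d^4_{-1,0}: k∈[1..4] ⇒ +0.000062 -0.008628 +0.201308 -0.782785 = -0.590043;  D = +0.341725+0.481014i
d^4_{0,0}: k∈[0..4] ⇒ +0.000003 -0.001065 +0.055916 -0.579804 +0.845460 = +0.320509;  D = +0.320509+0.000000i
d^4_{1,0}: k∈[0..3] ⇒ -0.000062 +0.008628 -0.201308 +0.782785 = +0.590043;  D = -0.341725+0.481014i
d^4_{2,0}: k∈[0..2] ⇒ +0.000632 -0.039293 +0.343782 = +0.305120;  D = -0.100435-0.288116i
d^4_{3,0}: k∈[0..1] ⇒ -0.003805 +0.088769 = +0.084964;  D = +0.081601+0.023666i
d^4_{4,0}: single k=0 term ⇒ +0.012995;  D = -0.010179+0.008078i
Y_4^{m'}(θ=1.8519,φ=4.9548) and Σ D·Y over m':
  (-0.0102-0.0081i)·(+0.2133-0.3109i)  (-0.0816+0.0237i)·(+0.2047+0.2300i)  (-0.1004+0.2881i)·(+0.1260-0.0664i)  (+0.3417+0.4810i)·(+0.0745+0.3013i)  (+0.3205+0.0000i)·(+0.0950+0.0000i)  (-0.3417+0.4810i)·(-0.0745+0.3013i)  (-0.1004-0.2881i)·(+0.1260+0.0664i)  (+0.0816+0.0237i)·(-0.2047+0.2300i)  (-0.0102+0.0081i)·(+0.2133+0.3109i)
Y_4^0(R⁻¹ n̂) = -0.249178+0.000000i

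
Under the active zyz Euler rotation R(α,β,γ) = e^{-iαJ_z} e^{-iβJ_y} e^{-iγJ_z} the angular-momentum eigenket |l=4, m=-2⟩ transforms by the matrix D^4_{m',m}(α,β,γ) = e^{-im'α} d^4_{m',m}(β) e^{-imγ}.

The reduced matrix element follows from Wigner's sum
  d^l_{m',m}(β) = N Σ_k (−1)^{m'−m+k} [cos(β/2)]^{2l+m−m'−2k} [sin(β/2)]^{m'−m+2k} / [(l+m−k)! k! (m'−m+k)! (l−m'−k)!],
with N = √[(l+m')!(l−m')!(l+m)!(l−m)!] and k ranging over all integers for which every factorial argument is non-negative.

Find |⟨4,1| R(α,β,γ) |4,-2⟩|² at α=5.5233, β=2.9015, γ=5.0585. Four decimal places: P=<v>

Split into d^4_{1,-2}(β=2.9015) × two z-phases.
c=cos(2.9015/2)=0.119758, s=sin(2.9015/2)=0.992803; N=√[120·6·2·720]=1018.233765
k: max(0,(-2)−(1))=0 … min(4+(-2),4−(1))=2
  k=0: (−1)^3·1018.2338/(72)·0.1198^5·0.9928^3 = -0.000341
  k=1: (−1)^4·1018.2338/(48)·0.1198^3·0.9928^5 = +0.035143
  k=2: (−1)^5·1018.2338/(240)·0.1198^1·0.9928^7 = -0.483040
d^4_{1,-2}(2.9015) = -0.000341 +0.035143 -0.483040 = -0.448238
|D^4_{1,-2}|² = |d^4_{1,-2}(β)|² = (-0.448238)² = 0.200918 (the z-rotation phases have unit modulus)

P=0.2009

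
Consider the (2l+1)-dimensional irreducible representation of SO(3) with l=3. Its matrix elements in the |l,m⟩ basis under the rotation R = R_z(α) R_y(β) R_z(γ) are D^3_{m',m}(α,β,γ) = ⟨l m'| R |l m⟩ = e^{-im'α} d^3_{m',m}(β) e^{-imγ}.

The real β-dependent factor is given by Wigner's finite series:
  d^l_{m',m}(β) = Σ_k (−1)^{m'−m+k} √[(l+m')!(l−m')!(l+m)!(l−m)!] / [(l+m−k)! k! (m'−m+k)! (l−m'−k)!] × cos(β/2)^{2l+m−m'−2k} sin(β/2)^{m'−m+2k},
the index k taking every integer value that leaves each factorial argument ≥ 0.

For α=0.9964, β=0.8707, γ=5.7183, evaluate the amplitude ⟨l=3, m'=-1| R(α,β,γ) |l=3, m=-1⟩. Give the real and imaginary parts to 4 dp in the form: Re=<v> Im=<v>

Re=-0.2271 Im=-0.1046

Split into d^3_{-1,-1}(β=0.8707) × two z-phases.
Half-angle: c=0.906722, s=0.421728. N=√(2·24·2·24)=48.000000
k: max(0,(-1)−(-1))=0 … min(3+(-1),3−(-1))=2
  k=0: (−1)^0·48.0000/(48)·0.9067^6·0.4217^0 = +0.555708
  k=1: (−1)^1·48.0000/(6)·0.9067^4·0.4217^2 = -0.961727
  k=2: (−1)^2·48.0000/(8)·0.9067^2·0.4217^4 = +0.156037
d^3_{-1,-1}(0.8707) = +0.555708 -0.961727 +0.156037 = -0.249982
D = (+0.543328+0.839520i)·(-0.249982)·(+0.844650-0.535319i) = -0.227067-0.104554i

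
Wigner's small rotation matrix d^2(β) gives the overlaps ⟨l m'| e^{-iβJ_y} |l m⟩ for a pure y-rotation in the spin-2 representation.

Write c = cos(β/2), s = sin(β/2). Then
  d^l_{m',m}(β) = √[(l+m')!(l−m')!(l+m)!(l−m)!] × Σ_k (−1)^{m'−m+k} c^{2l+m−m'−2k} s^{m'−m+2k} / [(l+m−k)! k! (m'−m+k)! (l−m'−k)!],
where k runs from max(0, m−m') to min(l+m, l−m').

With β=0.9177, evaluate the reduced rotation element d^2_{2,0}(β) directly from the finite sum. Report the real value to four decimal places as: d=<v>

d^2_{2,0}(β=0.9177) via Wigner's sum:
c=cos(0.9177/2)=0.896562, s=sin(0.9177/2)=0.442917; N=√[24·1·2·2]=9.797959
k∈{0} keeps every argument non-negative
  k=0: (−1)^2·9.7980/(4)·0.8966^2·0.4429^2 = +0.386262
d^2_{2,0}(0.9177) = +0.386262

d=0.3863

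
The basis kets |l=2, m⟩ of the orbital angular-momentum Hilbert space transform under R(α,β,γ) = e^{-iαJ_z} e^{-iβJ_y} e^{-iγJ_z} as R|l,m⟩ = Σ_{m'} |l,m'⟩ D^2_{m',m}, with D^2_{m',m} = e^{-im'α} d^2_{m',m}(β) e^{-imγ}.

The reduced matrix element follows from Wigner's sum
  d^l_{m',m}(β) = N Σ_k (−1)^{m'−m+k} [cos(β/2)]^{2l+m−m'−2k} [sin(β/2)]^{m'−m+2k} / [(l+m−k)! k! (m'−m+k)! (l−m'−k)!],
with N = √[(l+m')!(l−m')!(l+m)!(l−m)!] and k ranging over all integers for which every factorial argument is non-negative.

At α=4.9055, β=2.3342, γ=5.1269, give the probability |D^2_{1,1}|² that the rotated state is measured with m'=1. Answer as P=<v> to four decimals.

D^2_{1,1}(4.9055,2.3342,5.1269) = e^{-i·1·4.9055}·d^2_{1,1}(2.3342)·e^{-i·1·5.1269}. Compute d first:
With c≡cos(β/2)=0.392820 and s≡sin(β/2)=0.919615, N=[6·1·6·1]^{1/2}=6.000000
k: max(0,(1)−(1))=0 … min(2+(1),2−(1))=1
  k=0: (−1)^0·6.0000/(6)·0.3928^4·0.9196^0 = +0.023811
  k=1: (−1)^1·6.0000/(2)·0.3928^2·0.9196^2 = -0.391491
d^2_{1,1}(2.3342) = +0.023811 -0.391491 = -0.367680
|D^2_{1,1}|² = |d^2_{1,1}(β)|² = (-0.367680)² = 0.135188 (the z-rotation phases have unit modulus)

P=0.1352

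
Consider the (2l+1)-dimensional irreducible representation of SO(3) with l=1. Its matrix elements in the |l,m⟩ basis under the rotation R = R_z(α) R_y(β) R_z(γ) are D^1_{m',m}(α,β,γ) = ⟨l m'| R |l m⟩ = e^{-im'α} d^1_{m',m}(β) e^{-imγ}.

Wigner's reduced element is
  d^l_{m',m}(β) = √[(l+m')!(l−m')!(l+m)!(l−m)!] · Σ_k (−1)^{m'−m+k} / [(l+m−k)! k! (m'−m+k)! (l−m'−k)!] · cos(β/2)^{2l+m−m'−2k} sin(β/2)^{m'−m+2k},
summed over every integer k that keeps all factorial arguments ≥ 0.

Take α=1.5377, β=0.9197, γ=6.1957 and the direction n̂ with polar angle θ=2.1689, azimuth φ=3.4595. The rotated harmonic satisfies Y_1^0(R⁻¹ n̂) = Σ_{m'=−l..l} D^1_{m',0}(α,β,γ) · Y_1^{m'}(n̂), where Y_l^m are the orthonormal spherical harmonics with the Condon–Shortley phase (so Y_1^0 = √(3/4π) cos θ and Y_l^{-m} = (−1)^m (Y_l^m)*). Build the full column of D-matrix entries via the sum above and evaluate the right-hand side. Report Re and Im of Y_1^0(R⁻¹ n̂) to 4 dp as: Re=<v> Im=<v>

Need the full column D^1_{m',0} for m'=−1..1 at α=1.5377, β=0.9197, γ=6.1957.
cos(β/2)=0.896119, sin(β/2)=0.443814
d^1_{-1,0}: single k=1 term ⇒ +0.562447;  D = +0.018612+0.562139i
d^1_{0,0}: k∈[0..1] ⇒ +0.803029 -0.196971 = +0.606059;  D = +0.606059+0.000000i
d^1_{1,0}: single k=0 term ⇒ -0.562447;  D = -0.018612+0.562139i
Y_1^{m'}(θ=2.1689,φ=3.4595) and Σ D·Y over m':
  (+0.0186+0.5621i)·(-0.2712+0.0892i)  (+0.6061+0.0000i)·(-0.2751+0.0000i)  (-0.0186+0.5621i)·(+0.2712+0.0892i)
Y_1^0(R⁻¹ n̂) = -0.277173+0.000000i

Re=-0.2772 Im=0.0000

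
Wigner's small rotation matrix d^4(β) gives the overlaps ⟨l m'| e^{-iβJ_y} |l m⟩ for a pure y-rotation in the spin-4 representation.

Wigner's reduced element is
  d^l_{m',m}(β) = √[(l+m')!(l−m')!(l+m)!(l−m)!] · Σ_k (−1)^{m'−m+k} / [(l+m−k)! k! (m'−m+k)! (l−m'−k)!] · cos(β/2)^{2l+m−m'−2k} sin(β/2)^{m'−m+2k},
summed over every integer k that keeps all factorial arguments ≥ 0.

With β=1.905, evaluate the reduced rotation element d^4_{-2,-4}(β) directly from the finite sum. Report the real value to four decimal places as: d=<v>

d^4_{-2,-4}(β=1.905) via Wigner's sum:
With c≡cos(β/2)=0.579648 and s≡sin(β/2)=0.814867, N=[2·720·1·40320]^{1/2}=7619.763776
Admissible k: 0..0 (factorial args all ≥0)
  k=0: (−1)^2·7619.7638/(1440)·0.5796^6·0.8149^2 = +0.133272
d^4_{-2,-4}(1.905) = +0.133272

d=0.1333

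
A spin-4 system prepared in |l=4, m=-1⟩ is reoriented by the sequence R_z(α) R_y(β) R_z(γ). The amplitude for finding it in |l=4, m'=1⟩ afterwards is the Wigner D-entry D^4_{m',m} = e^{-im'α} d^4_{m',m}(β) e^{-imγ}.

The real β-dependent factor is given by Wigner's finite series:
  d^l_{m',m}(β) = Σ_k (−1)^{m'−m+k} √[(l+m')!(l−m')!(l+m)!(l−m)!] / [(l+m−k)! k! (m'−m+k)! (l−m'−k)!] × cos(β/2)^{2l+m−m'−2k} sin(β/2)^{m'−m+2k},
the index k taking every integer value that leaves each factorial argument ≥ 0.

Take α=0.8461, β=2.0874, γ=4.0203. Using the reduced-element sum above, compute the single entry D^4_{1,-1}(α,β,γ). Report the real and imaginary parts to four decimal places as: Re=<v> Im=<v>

Split into d^4_{1,-1}(β=2.0874) × two z-phases.
Half-angle: c=0.503026, s=0.864271. N=√(120·6·6·120)=720.000000
k: max(0,(-1)−(1))=0 … min(4+(-1),4−(1))=3
  k=0: (−1)^2·720.0000/(72)·0.5030^6·0.8643^2 = +0.121016
  k=1: (−1)^3·720.0000/(24)·0.5030^4·0.8643^4 = -1.071724
  k=2: (−1)^4·720.0000/(48)·0.5030^2·0.8643^6 = +1.581877
  k=3: (−1)^5·720.0000/(720)·0.5030^0·0.8643^8 = -0.311316
d^4_{1,-1}(2.0874) = +0.121016 -1.071724 +1.581877 -0.311316 = +0.319853
Phases: e^{-i·(1)·0.8461}=+0.662908-0.748701i, e^{-i·(-1)·4.0203}=-0.638147-0.769915i ⇒ D=-0.319683-0.010428i

Re=-0.3197 Im=-0.0104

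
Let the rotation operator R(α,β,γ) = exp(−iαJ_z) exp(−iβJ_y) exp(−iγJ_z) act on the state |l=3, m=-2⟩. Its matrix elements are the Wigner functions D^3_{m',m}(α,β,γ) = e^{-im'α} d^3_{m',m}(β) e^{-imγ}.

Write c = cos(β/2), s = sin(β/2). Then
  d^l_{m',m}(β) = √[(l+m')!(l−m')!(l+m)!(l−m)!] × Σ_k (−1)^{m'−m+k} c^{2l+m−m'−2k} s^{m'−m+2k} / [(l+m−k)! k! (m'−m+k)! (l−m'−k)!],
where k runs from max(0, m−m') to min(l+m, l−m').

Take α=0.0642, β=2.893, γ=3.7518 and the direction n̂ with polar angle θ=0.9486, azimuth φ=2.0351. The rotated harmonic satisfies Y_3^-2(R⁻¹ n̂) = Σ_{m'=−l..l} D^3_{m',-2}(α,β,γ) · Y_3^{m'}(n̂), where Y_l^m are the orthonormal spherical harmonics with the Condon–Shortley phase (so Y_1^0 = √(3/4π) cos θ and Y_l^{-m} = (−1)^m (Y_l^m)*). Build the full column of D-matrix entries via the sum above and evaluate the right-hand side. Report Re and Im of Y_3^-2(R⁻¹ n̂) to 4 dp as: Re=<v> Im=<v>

Re=-0.0306 Im=0.3843

Need the full column D^3_{m',-2} for m'=−3..3 at α=0.0642, β=2.893, γ=3.7518.
cos(β/2)=0.123977, sin(β/2)=0.992285
d^3_{-3,-2}: single k=1 term ⇒ +0.000071;  D = +0.000011+0.000070i
d^3_{-2,-2}: k∈[0..1] ⇒ +0.000004 -0.001163 = -0.001159;  D = -0.000255-0.001131i
d^3_{-1,-2}: k∈[0..1] ⇒ -0.000092 +0.011775 = +0.011683;  D = +0.003298+0.011208i
d^3_{0,-2}: k∈[0..1] ⇒ +0.001274 -0.081618 = -0.080344;  D = -0.027579-0.075462i
d^3_{1,-2}: k∈[0..1] ⇒ -0.011775 +0.377157 = +0.365382;  D = +0.147178+0.334428i
d^3_{2,-2}: k∈[0..1] ⇒ +0.074507 -0.954595 = -0.880088;  D = -0.405455-0.781128i
d^3_{3,-2}: single k=0 term ⇒ -0.292144;  D = -0.150948-0.250126i
Y_3^{m'}(θ=0.9486,φ=2.0351) and Σ D·Y over m':
  (+0.0000+0.0001i)·(+0.2203+0.0396i)  (-0.0003-0.0011i)·(-0.2356+0.3150i)  (+0.0033+0.0112i)·(-0.0821-0.1640i)  (-0.0276-0.0755i)·(-0.2831+0.0000i)  (+0.1472+0.3344i)·(+0.0821-0.1640i)  (-0.4055-0.7811i)·(-0.2356-0.3150i)  (-0.1509-0.2501i)·(-0.2203+0.0396i)
Y_3^-2(R⁻¹ n̂) = -0.030616+0.384280i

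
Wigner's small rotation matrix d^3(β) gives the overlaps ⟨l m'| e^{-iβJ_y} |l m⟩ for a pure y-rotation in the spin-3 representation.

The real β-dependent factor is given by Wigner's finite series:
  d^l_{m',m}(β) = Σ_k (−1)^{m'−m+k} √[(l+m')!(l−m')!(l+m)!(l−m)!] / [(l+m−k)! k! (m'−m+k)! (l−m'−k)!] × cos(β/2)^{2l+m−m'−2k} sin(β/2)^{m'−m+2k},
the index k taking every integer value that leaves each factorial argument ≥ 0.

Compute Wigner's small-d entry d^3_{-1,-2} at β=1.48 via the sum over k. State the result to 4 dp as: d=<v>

d^3_{-1,-2}(β=1.48) via Wigner's sum:
With c≡cos(β/2)=0.738469 and s≡sin(β/2)=0.674288, N=[2·24·1·120]^{1/2}=75.894664
k∈{0,1} keeps every argument non-negative
  k=0: (−1)^1·75.8947/(24)·0.7385^5·0.6743^1 = -0.468280
  k=1: (−1)^2·75.8947/(12)·0.7385^3·0.6743^3 = +0.780840
d^3_{-1,-2}(1.48) = -0.468280 +0.780840 = +0.312560

d=0.3126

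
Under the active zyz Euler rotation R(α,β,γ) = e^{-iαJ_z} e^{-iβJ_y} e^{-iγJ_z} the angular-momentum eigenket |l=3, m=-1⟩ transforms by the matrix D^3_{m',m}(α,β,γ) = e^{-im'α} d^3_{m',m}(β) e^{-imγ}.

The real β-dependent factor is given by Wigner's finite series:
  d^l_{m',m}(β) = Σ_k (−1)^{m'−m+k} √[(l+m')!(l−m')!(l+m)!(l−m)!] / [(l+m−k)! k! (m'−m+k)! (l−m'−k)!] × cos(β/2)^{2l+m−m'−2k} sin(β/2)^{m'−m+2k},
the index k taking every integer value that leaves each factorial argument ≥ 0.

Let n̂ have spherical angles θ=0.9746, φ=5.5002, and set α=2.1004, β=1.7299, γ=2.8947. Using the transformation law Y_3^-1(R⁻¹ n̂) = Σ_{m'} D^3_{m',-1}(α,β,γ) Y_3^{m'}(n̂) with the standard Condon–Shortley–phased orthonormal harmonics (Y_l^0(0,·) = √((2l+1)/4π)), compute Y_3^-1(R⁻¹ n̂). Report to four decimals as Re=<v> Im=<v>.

Re=0.3358 Im=-0.2862

Need the full column D^3_{m',-1} for m'=−3..3 at α=2.1004, β=1.7299, γ=2.8947.
cos(β/2)=0.648678, sin(β/2)=0.761063
d^3_{-3,-1}: single k=2 term ⇒ +0.397195;  D = -0.386837+0.090118i
d^3_{-2,-1}: k∈[1..2] ⇒ +0.276418 -0.760991 = -0.484572;  D = -0.333299-0.351742i
d^3_{-1,-1}: k∈[0..2] ⇒ +0.074503 -0.820442 +0.847016 = +0.101077;  D = +0.028197-0.097065i
d^3_{0,-1}: k∈[0..2] ⇒ -0.302801 +1.250435 -0.573750 = +0.373885;  D = -0.362547+0.091374i
d^3_{1,-1}: k∈[0..2] ⇒ +0.615332 -1.129355 +0.194322 = -0.319701;  D = -0.224041-0.228066i
d^3_{2,-1}: k∈[0..1] ⇒ -0.760991 +0.523759 = -0.237231;  D = -0.062064+0.228969i
d^3_{3,-1}: single k=0 term ⇒ +0.546747;  D = -0.527674+0.143149i
Y_3^{m'}(θ=0.9746,φ=5.5002) and Σ D·Y over m':
  (-0.3868+0.0901i)·(-0.1659+0.1684i)  (-0.3333-0.3517i)·(+0.0019+0.3929i)  (+0.0282-0.0971i)·(+0.1093+0.1087i)  (-0.3625+0.0914i)·(-0.2983+0.0000i)  (-0.2240-0.2281i)·(-0.1093+0.1087i)  (-0.0621+0.2290i)·(+0.0019-0.3929i)  (-0.5277+0.1431i)·(+0.1659+0.1684i)
Y_3^-1(R⁻¹ n̂) = +0.335836-0.286213i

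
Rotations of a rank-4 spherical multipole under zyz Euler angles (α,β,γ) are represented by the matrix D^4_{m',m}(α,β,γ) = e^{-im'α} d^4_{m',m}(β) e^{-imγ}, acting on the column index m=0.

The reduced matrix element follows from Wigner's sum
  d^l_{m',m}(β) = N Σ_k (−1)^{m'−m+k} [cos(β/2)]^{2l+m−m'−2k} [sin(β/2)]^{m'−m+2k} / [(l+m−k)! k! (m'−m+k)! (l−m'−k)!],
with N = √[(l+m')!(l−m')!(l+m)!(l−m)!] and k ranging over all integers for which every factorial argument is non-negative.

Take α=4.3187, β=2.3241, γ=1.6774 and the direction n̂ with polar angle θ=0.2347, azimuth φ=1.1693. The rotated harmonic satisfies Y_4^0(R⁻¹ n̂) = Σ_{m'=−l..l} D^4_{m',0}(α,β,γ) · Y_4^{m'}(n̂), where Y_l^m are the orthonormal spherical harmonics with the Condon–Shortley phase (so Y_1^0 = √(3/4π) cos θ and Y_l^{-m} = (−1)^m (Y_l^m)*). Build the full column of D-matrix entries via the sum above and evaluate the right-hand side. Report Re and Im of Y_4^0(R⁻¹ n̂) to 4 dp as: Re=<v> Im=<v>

Re=-0.0957 Im=0.0000

Need the full column D^4_{m',0} for m'=−4..4 at α=4.3187, β=2.3241, γ=1.6774.
cos(β/2)=0.397459, sin(β/2)=0.917620
d^4_{-4,0}: single k=4 term ⇒ +0.148037;  D = -0.000586-0.148036i
d^4_{-3,0}: k∈[3..4] ⇒ +0.090681 -0.483343 = -0.392663;  D = -0.363218-0.149187i
d^4_{-2,0}: k∈[2..4] ⇒ +0.031492 -0.447622 +0.894712 = +0.478582;  D = -0.337738+0.339078i
d^4_{-1,0}: k∈[1..4] ⇒ +0.006430 -0.205645 +1.096120 -0.973749 = -0.076844;  D = +0.029477+0.070965i
d^4_{0,0}: k∈[0..4] ⇒ +0.000623 -0.053113 +0.636977 -1.508975 +0.502692 = -0.421795;  D = -0.421795+0.000000i
d^4_{1,0}: k∈[0..3] ⇒ -0.006430 +0.205645 -1.096120 +0.973749 = +0.076844;  D = -0.029477+0.070965i
d^4_{2,0}: k∈[0..2] ⇒ +0.031492 -0.447622 +0.894712 = +0.478582;  D = -0.337738-0.339078i
d^4_{3,0}: k∈[0..1] ⇒ -0.090681 +0.483343 = +0.392663;  D = +0.363218-0.149187i
d^4_{4,0}: single k=0 term ⇒ +0.148037;  D = -0.000586+0.148036i
Y_4^{m'}(θ=0.2347,φ=1.1693) and Σ D·Y over m':
  (-0.0006-0.1480i)·(-0.0000+0.0013i)  (-0.3632-0.1492i)·(-0.0143+0.0055i)  (-0.3377+0.3391i)·(-0.0706-0.0732i)  (+0.0295+0.0710i)·(+0.1514-0.3567i)  (-0.4218+0.0000i)·(+0.6283+0.0000i)  (-0.0295+0.0710i)·(-0.1514-0.3567i)  (-0.3377-0.3391i)·(-0.0706+0.0732i)  (+0.3632-0.1492i)·(+0.0143+0.0055i)  (-0.0006+0.1480i)·(-0.0000-0.0013i)
Y_4^0(R⁻¹ n̂) = -0.095720+0.000000i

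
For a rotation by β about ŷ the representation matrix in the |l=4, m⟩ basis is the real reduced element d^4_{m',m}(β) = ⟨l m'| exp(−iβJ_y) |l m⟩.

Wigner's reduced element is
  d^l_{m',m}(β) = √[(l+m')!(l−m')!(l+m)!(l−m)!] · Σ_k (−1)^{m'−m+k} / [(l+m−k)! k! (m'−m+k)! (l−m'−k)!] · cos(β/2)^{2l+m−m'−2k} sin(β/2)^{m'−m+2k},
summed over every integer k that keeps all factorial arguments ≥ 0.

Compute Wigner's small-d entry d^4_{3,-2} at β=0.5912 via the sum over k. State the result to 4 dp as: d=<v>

d=-0.0200

d^4_{3,-2}(β=0.5912) via Wigner's sum:
With c≡cos(β/2)=0.956628 and s≡sin(β/2)=0.291314, N=[5040·1·2·720]^{1/2}=2693.993318
k: max(0,(-2)−(3))=0 … min(4+(-2),4−(3))=1
  k=0: (−1)^5·2693.9933/(240)·0.9566^3·0.2913^5 = -0.020617
  k=1: (−1)^6·2693.9933/(720)·0.9566^1·0.2913^7 = +0.000637
d^4_{3,-2}(0.5912) = -0.020617 +0.000637 = -0.019979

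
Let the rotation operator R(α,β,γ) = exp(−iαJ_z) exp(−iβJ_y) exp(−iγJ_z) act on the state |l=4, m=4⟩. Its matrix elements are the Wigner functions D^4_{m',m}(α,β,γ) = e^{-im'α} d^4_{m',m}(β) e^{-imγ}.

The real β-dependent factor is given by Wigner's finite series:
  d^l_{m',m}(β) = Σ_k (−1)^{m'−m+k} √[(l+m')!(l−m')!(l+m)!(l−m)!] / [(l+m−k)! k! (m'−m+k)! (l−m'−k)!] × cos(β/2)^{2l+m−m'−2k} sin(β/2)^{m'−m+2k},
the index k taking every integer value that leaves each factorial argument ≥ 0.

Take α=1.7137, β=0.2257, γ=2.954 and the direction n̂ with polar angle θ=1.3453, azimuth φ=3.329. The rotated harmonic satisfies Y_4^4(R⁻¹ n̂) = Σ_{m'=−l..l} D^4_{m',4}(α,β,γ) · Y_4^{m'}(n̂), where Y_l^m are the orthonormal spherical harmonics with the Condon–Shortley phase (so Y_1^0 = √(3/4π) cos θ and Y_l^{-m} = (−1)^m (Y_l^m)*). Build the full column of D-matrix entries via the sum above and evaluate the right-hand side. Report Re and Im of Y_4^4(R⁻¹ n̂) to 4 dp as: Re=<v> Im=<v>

Re=0.1734 Im=0.3660

Need the full column D^4_{m',4} for m'=−4..4 at α=1.7137, β=0.2257, γ=2.954.
cos(β/2)=0.993639, sin(β/2)=0.112611
d^4_{-4,4}: single k=8 term ⇒ +0.000000;  D = +0.000000+0.000000i
d^4_{-3,4}: single k=7 term ⇒ +0.000001;  D = +0.000001-0.000000i
d^4_{-2,4}: single k=6 term ⇒ +0.000011;  D = -0.000005-0.000009i
d^4_{-1,4}: single k=5 term ⇒ +0.000133;  D = -0.000104+0.000083i
d^4_{0,4}: single k=4 term ⇒ +0.001312;  D = +0.000959+0.000894i
d^4_{1,4}: single k=3 term ⇒ +0.010351;  D = +0.005908-0.008499i
d^4_{2,4}: single k=2 term ⇒ +0.064582;  D = -0.057737-0.028935i
d^4_{3,4}: single k=1 term ⇒ +0.304597;  D = -0.096296+0.288975i
d^4_{4,4}: single k=0 term ⇒ +0.950232;  D = +0.935091+0.168956i
Y_4^{m'}(θ=1.3453,φ=3.329) and Σ D·Y over m':
  (+0.0000+0.0000i)·(+0.2923-0.2721i)  (+0.0000-0.0000i)·(-0.2193+0.1381i)  (-0.0000-0.0000i)·(-0.1922+0.0756i)  (-0.0001+0.0001i)·(+0.2684-0.0509i)  (+0.0010+0.0009i)·(+0.1680+0.0000i)  (+0.0059-0.0085i)·(-0.2684-0.0509i)  (-0.0577-0.0289i)·(-0.1922-0.0756i)  (-0.0963+0.2890i)·(+0.2193+0.1381i)  (+0.9351+0.1690i)·(+0.2923+0.2721i)
Y_4^4(R⁻¹ n̂) = +0.173378+0.366005i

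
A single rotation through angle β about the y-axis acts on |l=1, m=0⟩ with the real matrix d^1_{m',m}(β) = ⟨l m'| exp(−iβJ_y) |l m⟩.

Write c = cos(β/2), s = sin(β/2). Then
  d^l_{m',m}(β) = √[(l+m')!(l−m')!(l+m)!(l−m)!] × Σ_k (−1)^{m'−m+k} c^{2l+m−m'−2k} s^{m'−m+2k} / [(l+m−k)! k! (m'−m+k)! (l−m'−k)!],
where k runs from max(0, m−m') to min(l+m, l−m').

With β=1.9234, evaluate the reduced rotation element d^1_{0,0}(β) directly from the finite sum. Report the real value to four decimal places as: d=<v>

d=-0.3453

d^1_{0,0}(β=1.9234) via Wigner's sum:
Half-angle: c=0.572127, s=0.820165. N=√(1·1·1·1)=1.000000
k∈{0,1} keeps every argument non-negative
  k=0: (−1)^0·1.0000/(1)·0.5721^2·0.8202^0 = +0.327329
  k=1: (−1)^1·1.0000/(1)·0.5721^0·0.8202^2 = -0.672671
d^1_{0,0}(1.9234) = +0.327329 -0.672671 = -0.345342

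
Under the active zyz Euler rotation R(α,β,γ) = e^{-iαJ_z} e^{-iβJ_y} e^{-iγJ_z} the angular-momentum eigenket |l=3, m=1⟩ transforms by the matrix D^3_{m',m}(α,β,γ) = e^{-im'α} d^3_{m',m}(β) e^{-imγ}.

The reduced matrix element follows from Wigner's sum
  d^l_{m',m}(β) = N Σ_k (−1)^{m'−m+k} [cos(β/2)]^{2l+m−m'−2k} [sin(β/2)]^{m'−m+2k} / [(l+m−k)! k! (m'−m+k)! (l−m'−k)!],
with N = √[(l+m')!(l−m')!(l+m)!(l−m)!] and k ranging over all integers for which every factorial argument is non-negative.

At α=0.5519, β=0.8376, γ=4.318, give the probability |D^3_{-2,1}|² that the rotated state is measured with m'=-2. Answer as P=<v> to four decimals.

P=0.0854

First d^3_{-2,1}(β=0.8376), then the phase factors e^{-i(-2)α} and e^{-i(1)γ}:
Half-angle: c=0.913578, s=0.406664. N=√(1·120·24·2)=75.894664
Admissible k: 3..4 (factorial args all ≥0)
  k=3: (−1)^0·75.8947/(12)·0.9136^3·0.4067^3 = +0.324321
  k=4: (−1)^1·75.8947/(24)·0.9136^1·0.4067^5 = -0.032131
d^3_{-2,1}(0.8376) = +0.324321 -0.032131 = +0.292190
|D^3_{-2,1}|² = |d^3_{-2,1}(β)|² = (+0.292190)² = 0.085375 (the z-rotation phases have unit modulus)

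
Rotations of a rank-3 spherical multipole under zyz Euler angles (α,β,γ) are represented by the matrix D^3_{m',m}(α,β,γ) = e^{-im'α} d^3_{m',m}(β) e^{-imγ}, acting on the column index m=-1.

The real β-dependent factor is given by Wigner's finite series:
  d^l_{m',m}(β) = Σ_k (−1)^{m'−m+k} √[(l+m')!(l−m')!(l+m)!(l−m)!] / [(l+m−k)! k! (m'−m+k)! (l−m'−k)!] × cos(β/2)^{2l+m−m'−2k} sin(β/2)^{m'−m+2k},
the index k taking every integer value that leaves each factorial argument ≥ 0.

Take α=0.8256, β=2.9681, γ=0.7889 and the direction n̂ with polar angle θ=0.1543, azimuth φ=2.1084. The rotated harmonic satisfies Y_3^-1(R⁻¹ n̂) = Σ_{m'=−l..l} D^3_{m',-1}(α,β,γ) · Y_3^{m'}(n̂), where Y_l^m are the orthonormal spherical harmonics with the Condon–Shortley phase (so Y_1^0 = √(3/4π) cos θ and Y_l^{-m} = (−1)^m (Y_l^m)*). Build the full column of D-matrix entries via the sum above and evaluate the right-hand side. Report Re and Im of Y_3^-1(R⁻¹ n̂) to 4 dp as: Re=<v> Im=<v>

Re=-0.0544 Im=-0.3023

Need the full column D^3_{m',-1} for m'=−3..3 at α=0.8256, β=2.9681, γ=0.7889.
cos(β/2)=0.086638, sin(β/2)=0.996240
d^3_{-3,-1}: single k=2 term ⇒ +0.000217;  D = -0.000215-0.000027i
d^3_{-2,-1}: k∈[1..2] ⇒ +0.000015 -0.004067 = -0.004051;  D = +0.003095-0.002615i
d^3_{-1,-1}: k∈[0..2] ⇒ +0.000000 -0.000447 +0.044363 = +0.043916;  D = -0.001919+0.043874i
d^3_{0,-1}: k∈[0..2] ⇒ -0.000017 +0.006682 -0.294521 = -0.287856;  D = -0.202831-0.204256i
d^3_{1,-1}: k∈[0..2] ⇒ +0.000336 -0.059150 +0.977650 = +0.918835;  D = +0.918217-0.033714i
d^3_{2,-1}: k∈[0..1] ⇒ -0.004067 +0.268860 = +0.264793;  D = +0.172299-0.201068i
d^3_{3,-1}: single k=0 term ⇒ +0.028636;  D = -0.003346-0.028440i
Y_3^{m'}(θ=0.1543,φ=2.1084) and Σ D·Y over m':
  (-0.0002-0.0000i)·(+0.0015-0.0001i)  (+0.0031-0.0026i)·(-0.0113+0.0210i)  (-0.0019+0.0439i)·(-0.0987-0.1656i)  (-0.2028-0.2043i)·(+0.6939+0.0000i)  (+0.9182-0.0337i)·(+0.0987-0.1656i)  (+0.1723-0.2011i)·(-0.0113-0.0210i)  (-0.0033-0.0284i)·(-0.0015-0.0001i)
Y_3^-1(R⁻¹ n̂) = -0.054371-0.302348i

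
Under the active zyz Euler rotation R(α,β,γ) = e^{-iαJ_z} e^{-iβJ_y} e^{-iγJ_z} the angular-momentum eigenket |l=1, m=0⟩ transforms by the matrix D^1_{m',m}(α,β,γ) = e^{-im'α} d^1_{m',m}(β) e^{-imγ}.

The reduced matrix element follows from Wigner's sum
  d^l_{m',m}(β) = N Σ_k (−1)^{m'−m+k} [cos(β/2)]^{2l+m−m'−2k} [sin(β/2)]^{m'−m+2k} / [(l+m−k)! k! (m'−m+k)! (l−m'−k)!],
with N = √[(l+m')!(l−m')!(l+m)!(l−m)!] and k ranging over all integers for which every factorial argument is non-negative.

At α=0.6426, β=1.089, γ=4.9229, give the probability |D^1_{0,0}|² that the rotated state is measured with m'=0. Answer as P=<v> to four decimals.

Split into d^1_{0,0}(β=1.089) × two z-phases.
c=cos(1.089/2)=0.855386, s=sin(1.089/2)=0.517990; N=√[1·1·1·1]=1.000000
k: max(0,(0)−(0))=0 … min(1+(0),1−(0))=1
  k=0: (−1)^0·1.0000/(1)·0.8554^2·0.5180^0 = +0.731686
  k=1: (−1)^1·1.0000/(1)·0.8554^0·0.5180^2 = -0.268314
d^1_{0,0}(1.089) = +0.731686 -0.268314 = +0.463372
|D^1_{0,0}|² = |d^1_{0,0}(β)|² = (+0.463372)² = 0.214713 (the z-rotation phases have unit modulus)

P=0.2147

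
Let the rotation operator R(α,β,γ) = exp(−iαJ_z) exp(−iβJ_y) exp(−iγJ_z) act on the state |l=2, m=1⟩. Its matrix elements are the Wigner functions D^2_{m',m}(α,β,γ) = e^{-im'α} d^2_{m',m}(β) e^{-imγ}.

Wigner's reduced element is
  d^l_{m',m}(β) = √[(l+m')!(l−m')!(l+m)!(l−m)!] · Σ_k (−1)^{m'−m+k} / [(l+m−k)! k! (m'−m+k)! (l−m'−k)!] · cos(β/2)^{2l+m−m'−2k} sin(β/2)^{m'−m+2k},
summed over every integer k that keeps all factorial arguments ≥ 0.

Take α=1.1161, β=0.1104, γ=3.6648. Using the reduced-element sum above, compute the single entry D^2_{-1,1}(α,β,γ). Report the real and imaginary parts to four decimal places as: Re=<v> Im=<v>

D^2_{-1,1}(1.1161,0.1104,3.6648) = e^{-i·-1·1.1161}·d^2_{-1,1}(0.1104)·e^{-i·1·3.6648}. Compute d first:
Half-angle: c=0.998477, s=0.055172. N=√(1·6·6·1)=6.000000
The bounds max(0,m−m')=2 and min(l+m,l−m')=3 give 2 terms
  k=2: (−1)^0·6.0000/(2)·0.9985^2·0.0552^2 = +0.009104
  k=3: (−1)^1·6.0000/(6)·0.9985^0·0.0552^4 = -0.000009
d^2_{-1,1}(0.1104) = +0.009104 -0.000009 = +0.009095
D = (+0.439190+0.898394i)·(+0.009095)·(-0.866221+0.499661i) = -0.007543-0.005082i

Re=-0.0075 Im=-0.0051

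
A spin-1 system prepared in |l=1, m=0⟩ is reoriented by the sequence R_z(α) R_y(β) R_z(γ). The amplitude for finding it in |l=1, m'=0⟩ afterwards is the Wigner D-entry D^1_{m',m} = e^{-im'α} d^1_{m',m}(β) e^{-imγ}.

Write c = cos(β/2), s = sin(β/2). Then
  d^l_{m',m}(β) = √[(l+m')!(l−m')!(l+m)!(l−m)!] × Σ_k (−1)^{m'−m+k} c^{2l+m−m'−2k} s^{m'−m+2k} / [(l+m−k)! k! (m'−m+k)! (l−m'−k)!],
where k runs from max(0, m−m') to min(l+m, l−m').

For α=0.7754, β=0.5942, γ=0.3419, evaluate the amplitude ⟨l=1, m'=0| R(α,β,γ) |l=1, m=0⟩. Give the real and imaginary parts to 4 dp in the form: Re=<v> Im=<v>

Split into d^1_{0,0}(β=0.5942) × two z-phases.
With c≡cos(β/2)=0.956189 and s≡sin(β/2)=0.292748, N=[1·1·1·1]^{1/2}=1.000000
k∈{0,1} keeps every argument non-negative
  k=0: (−1)^0·1.0000/(1)·0.9562^2·0.2927^0 = +0.914298
  k=1: (−1)^1·1.0000/(1)·0.9562^0·0.2927^2 = -0.085702
d^1_{0,0}(0.5942) = +0.914298 -0.085702 = +0.828597
Attach z-rotation phases: D = e^{-i(0)(0.7754)}·(+0.828597)·e^{-i(0)(0.3419)} = +0.828597+0.000000i

Re=0.8286 Im=0.0000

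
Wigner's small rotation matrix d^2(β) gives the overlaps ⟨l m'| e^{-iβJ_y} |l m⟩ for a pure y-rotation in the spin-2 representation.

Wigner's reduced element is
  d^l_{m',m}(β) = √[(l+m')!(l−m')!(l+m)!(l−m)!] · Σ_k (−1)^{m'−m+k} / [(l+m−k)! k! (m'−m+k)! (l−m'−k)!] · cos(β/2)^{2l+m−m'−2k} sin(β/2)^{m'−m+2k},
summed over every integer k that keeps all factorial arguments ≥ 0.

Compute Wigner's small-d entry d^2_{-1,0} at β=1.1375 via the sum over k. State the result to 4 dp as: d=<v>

d=0.4667

d^2_{-1,0}(β=1.1375) via Wigner's sum:
With c≡cos(β/2)=0.842575 and s≡sin(β/2)=0.538579, N=[1·6·2·2]^{1/2}=4.898979
k∈{1,2} keeps every argument non-negative
  k=1: (−1)^0·4.8990/(2)·0.8426^3·0.5386^1 = +0.789134
  k=2: (−1)^1·4.8990/(2)·0.8426^1·0.5386^3 = -0.322428
d^2_{-1,0}(1.1375) = +0.789134 -0.322428 = +0.466706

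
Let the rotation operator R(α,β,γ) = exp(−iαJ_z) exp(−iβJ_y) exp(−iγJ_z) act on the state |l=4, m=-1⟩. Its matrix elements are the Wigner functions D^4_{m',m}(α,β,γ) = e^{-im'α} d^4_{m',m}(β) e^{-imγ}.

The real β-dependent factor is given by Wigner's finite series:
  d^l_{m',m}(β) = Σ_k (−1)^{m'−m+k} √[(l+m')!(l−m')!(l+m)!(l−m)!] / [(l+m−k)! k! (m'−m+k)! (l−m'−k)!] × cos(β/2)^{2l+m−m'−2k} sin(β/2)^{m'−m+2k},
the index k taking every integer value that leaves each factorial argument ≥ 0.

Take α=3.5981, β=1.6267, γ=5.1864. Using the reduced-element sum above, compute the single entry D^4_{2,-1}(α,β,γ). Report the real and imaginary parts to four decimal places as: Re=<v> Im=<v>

First d^4_{2,-1}(β=1.6267), then the phase factors e^{-i(2)α} and e^{-i(-1)γ}:
With c≡cos(β/2)=0.687068 and s≡sin(β/2)=0.726593, N=[720·2·6·120]^{1/2}=1018.233765
The bounds max(0,m−m')=0 and min(l+m,l−m')=2 give 3 terms
  k=0: (−1)^3·1018.2338/(72)·0.6871^5·0.7266^3 = -0.830592
  k=1: (−1)^4·1018.2338/(48)·0.6871^3·0.7266^5 = +1.393355
  k=2: (−1)^5·1018.2338/(240)·0.6871^1·0.7266^7 = -0.311655
d^4_{2,-1}(1.6267) = -0.830592 +1.393355 -0.311655 = +0.251107
Attach z-rotation phases: D = e^{-i(2)(3.5981)}·(+0.251107)·e^{-i(-1)(5.1864)} = -0.106730-0.227296i

Re=-0.1067 Im=-0.2273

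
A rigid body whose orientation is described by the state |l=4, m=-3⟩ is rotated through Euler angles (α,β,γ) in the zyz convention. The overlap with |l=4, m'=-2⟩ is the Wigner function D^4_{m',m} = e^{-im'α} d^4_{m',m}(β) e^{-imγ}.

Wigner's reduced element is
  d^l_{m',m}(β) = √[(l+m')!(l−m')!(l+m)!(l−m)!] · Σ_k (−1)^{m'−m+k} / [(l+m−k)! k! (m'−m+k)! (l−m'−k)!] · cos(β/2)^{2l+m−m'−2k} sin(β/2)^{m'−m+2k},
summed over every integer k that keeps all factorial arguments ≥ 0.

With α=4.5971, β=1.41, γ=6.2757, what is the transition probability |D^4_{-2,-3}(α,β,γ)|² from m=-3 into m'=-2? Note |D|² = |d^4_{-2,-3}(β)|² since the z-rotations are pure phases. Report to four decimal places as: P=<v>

P=0.1784

First d^4_{-2,-3}(β=1.41), then the phase factors e^{-i(-2)α} and e^{-i(-3)γ}:
Half-angle: c=0.761612, s=0.648034. N=√(2·720·1·5040)=2693.993318
k: max(0,(-3)−(-2))=0 … min(4+(-3),4−(-2))=1
  k=0: (−1)^1·2693.9933/(720)·0.7616^7·0.6480^1 = -0.360410
  k=1: (−1)^2·2693.9933/(240)·0.7616^5·0.6480^3 = +0.782791
d^4_{-2,-3}(1.41) = -0.360410 +0.782791 = +0.422382
|D^4_{-2,-3}|² = |d^4_{-2,-3}(β)|² = (+0.422382)² = 0.178406 (the z-rotation phases have unit modulus)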